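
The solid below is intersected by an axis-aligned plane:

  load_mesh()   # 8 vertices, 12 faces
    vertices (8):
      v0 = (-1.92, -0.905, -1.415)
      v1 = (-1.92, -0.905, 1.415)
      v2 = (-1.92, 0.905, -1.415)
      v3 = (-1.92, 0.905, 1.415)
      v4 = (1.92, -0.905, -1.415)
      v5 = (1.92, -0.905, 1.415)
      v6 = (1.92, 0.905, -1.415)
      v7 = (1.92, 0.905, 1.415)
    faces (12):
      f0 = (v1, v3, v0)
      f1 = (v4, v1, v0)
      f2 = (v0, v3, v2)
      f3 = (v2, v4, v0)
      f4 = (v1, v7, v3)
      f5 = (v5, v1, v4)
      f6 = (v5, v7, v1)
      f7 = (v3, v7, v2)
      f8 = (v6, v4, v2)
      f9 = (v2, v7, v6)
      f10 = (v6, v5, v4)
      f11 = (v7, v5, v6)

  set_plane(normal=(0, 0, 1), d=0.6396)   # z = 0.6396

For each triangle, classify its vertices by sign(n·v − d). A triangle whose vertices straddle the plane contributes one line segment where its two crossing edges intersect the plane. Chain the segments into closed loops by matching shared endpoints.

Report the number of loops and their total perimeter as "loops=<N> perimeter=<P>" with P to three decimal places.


loops=1 perimeter=11.300

Straddling triangles (8 of 12):
  (v1,v3,v0) [++-] → (-1.92, 0.409073, 0.6396)–(-1.92, -0.905, 0.6396)  len=1.3141
  (v4,v1,v0) [-+-] → (-0.867867, -0.905, 0.6396)–(-1.92, -0.905, 0.6396)  len=1.0521
  (v0,v3,v2) [-+-] → (-1.92, 0.409073, 0.6396)–(-1.92, 0.905, 0.6396)  len=0.4959
  (v5,v1,v4) [++-] → (-0.867867, -0.905, 0.6396)–(1.92, -0.905, 0.6396)  len=2.7879
  (v3,v7,v2) [++-] → (0.867867, 0.905, 0.6396)–(-1.92, 0.905, 0.6396)  len=2.7879
  (v2,v7,v6) [-+-] → (0.867867, 0.905, 0.6396)–(1.92, 0.905, 0.6396)  len=1.0521
  (v6,v5,v4) [-+-] → (1.92, -0.409073, 0.6396)–(1.92, -0.905, 0.6396)  len=0.4959
  (v7,v5,v6) [++-] → (1.92, -0.409073, 0.6396)–(1.92, 0.905, 0.6396)  len=1.3141

Chained into 1 loop(s):
  loop 1: 8 segments, perimeter = 11.3000
Total perimeter = 11.300


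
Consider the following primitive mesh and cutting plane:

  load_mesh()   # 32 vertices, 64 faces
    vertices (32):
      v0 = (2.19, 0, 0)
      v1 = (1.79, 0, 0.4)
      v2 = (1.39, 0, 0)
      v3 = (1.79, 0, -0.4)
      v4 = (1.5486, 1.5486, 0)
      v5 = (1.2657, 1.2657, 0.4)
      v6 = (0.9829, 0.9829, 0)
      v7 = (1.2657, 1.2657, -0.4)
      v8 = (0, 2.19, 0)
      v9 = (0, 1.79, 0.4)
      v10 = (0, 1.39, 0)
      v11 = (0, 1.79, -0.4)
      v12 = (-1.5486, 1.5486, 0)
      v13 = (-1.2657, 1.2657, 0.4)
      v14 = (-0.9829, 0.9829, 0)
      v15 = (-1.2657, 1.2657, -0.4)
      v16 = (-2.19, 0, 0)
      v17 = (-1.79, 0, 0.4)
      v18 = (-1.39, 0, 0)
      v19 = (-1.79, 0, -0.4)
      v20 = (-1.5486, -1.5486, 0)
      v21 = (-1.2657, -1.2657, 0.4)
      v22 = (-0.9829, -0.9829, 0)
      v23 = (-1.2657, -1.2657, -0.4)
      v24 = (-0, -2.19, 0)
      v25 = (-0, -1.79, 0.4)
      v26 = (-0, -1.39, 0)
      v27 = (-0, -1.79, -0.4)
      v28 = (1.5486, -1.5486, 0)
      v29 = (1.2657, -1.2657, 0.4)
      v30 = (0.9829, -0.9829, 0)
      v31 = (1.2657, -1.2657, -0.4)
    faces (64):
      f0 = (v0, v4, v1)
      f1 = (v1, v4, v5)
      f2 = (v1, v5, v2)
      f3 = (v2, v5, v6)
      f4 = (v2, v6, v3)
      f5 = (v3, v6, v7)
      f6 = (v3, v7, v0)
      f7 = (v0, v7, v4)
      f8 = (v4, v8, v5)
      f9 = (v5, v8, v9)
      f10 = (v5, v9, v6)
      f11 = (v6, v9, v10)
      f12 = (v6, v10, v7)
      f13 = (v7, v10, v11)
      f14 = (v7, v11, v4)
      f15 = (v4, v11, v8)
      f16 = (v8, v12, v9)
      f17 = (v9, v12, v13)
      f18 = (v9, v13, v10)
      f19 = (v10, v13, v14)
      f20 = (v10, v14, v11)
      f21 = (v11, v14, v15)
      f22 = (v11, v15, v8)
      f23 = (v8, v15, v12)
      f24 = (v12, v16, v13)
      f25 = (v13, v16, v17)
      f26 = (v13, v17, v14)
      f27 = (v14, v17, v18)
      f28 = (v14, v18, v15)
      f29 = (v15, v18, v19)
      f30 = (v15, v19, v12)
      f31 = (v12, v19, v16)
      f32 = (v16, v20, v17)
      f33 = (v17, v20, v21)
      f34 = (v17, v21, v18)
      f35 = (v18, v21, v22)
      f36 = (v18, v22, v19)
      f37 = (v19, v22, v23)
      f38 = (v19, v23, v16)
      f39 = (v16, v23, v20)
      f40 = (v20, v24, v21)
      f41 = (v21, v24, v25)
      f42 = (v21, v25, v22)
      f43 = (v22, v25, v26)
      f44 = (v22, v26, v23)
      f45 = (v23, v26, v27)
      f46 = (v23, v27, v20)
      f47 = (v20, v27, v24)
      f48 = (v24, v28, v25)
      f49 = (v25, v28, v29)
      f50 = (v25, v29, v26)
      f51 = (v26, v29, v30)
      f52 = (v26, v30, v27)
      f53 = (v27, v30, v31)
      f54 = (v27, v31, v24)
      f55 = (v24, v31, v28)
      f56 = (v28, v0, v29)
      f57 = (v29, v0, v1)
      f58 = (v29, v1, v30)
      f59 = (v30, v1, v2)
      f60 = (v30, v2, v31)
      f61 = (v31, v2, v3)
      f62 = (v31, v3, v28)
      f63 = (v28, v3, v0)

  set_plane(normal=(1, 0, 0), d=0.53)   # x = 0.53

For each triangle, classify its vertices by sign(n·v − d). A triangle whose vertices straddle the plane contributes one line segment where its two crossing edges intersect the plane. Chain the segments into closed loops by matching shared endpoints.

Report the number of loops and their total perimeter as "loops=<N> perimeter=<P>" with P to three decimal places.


Straddling triangles (16 of 64):
  (v4,v8,v5) [+-+] → (0.53, 1.97048, 0)–(0.53, 1.80296, 0.167496)  len=0.2369
  (v5,v8,v9) [+--] → (0.53, 1.80296, 0.167496)–(0.53, 1.57045, 0.4)  len=0.3288
  (v5,v9,v6) [+-+] → (0.53, 1.57045, 0.4)–(0.53, 1.35479, 0.184312)  len=0.3050
  (v6,v9,v10) [+--] → (0.53, 1.35479, 0.184312)–(0.53, 1.17048, 0)  len=0.2607
  (v6,v10,v7) [+-+] → (0.53, 1.17048, 0)–(0.53, 1.33795, -0.167496)  len=0.2369
  (v7,v10,v11) [+--] → (0.53, 1.33795, -0.167496)–(0.53, 1.57045, -0.4)  len=0.3288
  (v7,v11,v4) [+-+] → (0.53, 1.57045, -0.4)–(0.53, 1.70738, -0.263102)  len=0.1936
  (v4,v11,v8) [+--] → (0.53, 1.70738, -0.263102)–(0.53, 1.97048, 0)  len=0.3721
  (v24,v28,v25) [-+-] → (0.53, -1.97048, 0)–(0.53, -1.70738, 0.263102)  len=0.3721
  (v25,v28,v29) [-++] → (0.53, -1.70738, 0.263102)–(0.53, -1.57045, 0.4)  len=0.1936
  (v25,v29,v26) [-+-] → (0.53, -1.57045, 0.4)–(0.53, -1.33795, 0.167496)  len=0.3288
  (v26,v29,v30) [-++] → (0.53, -1.33795, 0.167496)–(0.53, -1.17048, 0)  len=0.2369
  (v26,v30,v27) [-+-] → (0.53, -1.17048, 0)–(0.53, -1.35479, -0.184312)  len=0.2607
  (v27,v30,v31) [-++] → (0.53, -1.35479, -0.184312)–(0.53, -1.57045, -0.4)  len=0.3050
  (v27,v31,v24) [-+-] → (0.53, -1.57045, -0.4)–(0.53, -1.80296, -0.167496)  len=0.3288
  (v24,v31,v28) [-++] → (0.53, -1.80296, -0.167496)–(0.53, -1.97048, 0)  len=0.2369

Chained into 2 loop(s):
  loop 1: 8 segments, perimeter = 2.2627
  loop 2: 8 segments, perimeter = 2.2627
Total perimeter = 4.525

loops=2 perimeter=4.525


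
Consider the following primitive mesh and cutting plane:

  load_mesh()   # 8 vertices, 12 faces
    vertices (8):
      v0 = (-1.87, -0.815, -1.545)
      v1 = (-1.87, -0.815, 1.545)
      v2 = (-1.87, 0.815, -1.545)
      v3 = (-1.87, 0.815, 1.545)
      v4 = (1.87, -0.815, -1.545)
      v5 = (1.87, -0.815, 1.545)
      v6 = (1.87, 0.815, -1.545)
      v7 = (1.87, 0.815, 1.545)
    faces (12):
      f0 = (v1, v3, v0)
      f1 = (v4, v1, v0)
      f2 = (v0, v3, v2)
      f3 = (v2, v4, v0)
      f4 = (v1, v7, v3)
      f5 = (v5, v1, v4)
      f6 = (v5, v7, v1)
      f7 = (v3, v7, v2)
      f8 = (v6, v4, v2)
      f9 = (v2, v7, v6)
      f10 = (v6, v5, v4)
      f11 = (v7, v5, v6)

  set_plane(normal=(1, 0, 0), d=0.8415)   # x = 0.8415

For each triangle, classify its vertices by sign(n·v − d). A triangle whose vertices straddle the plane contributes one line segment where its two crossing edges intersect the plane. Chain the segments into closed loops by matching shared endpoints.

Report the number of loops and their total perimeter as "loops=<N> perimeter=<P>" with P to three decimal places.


loops=1 perimeter=9.440

Straddling triangles (8 of 12):
  (v4,v1,v0) [+--] → (0.8415, -0.815, -0.69525)–(0.8415, -0.815, -1.545)  len=0.8498
  (v2,v4,v0) [-+-] → (0.8415, -0.36675, -1.545)–(0.8415, -0.815, -1.545)  len=0.4483
  (v1,v7,v3) [-+-] → (0.8415, 0.36675, 1.545)–(0.8415, 0.815, 1.545)  len=0.4483
  (v5,v1,v4) [+-+] → (0.8415, -0.815, 1.545)–(0.8415, -0.815, -0.69525)  len=2.2402
  (v5,v7,v1) [++-] → (0.8415, 0.36675, 1.545)–(0.8415, -0.815, 1.545)  len=1.1817
  (v3,v7,v2) [-+-] → (0.8415, 0.815, 1.545)–(0.8415, 0.815, 0.69525)  len=0.8498
  (v6,v4,v2) [++-] → (0.8415, -0.36675, -1.545)–(0.8415, 0.815, -1.545)  len=1.1817
  (v2,v7,v6) [-++] → (0.8415, 0.815, 0.69525)–(0.8415, 0.815, -1.545)  len=2.2402

Chained into 1 loop(s):
  loop 1: 8 segments, perimeter = 9.4400
Total perimeter = 9.440


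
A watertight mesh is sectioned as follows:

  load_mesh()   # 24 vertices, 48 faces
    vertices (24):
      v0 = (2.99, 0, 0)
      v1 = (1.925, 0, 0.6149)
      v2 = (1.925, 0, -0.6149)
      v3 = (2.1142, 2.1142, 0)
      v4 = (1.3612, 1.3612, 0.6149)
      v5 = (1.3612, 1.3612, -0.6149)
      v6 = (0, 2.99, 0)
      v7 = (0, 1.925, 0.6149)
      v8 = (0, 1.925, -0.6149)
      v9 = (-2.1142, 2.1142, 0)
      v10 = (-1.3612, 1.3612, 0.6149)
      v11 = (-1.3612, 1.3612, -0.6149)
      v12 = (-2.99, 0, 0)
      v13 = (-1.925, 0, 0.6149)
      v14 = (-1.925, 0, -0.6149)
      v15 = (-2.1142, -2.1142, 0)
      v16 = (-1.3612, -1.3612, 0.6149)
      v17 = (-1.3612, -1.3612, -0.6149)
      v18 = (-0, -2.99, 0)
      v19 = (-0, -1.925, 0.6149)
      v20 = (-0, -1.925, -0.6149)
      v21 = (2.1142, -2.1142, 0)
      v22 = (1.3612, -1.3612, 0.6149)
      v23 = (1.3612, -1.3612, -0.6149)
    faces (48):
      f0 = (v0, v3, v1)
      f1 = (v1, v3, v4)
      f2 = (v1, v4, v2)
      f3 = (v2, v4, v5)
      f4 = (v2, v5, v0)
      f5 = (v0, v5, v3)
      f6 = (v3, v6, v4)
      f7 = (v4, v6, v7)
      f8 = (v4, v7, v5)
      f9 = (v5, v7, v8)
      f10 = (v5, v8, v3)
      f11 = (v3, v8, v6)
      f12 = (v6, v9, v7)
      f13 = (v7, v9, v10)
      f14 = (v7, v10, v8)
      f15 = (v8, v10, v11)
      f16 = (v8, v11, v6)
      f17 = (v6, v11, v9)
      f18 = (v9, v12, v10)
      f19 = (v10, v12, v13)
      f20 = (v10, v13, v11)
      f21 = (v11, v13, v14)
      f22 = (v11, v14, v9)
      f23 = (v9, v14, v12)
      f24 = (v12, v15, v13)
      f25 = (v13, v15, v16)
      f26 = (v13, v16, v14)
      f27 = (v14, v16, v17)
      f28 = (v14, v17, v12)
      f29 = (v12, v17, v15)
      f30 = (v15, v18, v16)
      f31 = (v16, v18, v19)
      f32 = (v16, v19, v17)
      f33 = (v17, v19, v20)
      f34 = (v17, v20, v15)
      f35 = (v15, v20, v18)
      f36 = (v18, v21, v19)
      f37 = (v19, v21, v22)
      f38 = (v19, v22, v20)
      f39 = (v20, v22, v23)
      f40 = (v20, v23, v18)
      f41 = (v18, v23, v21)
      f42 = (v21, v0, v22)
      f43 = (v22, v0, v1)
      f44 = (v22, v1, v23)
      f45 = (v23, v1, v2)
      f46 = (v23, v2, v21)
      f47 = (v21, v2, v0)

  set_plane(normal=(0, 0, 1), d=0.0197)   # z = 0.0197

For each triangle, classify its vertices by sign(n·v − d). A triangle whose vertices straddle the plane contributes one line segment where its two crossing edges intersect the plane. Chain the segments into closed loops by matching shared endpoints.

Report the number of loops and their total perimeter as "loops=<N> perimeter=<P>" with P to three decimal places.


loops=2 perimeter=29.885

Straddling triangles (32 of 48):
  (v0,v3,v1) [--+] → (2.10814, 2.04647, 0.0197)–(2.95588, 0, 0.0197)  len=2.2151
  (v1,v3,v4) [+-+] → (2.10814, 2.04647, 0.0197)–(2.09008, 2.09008, 0.0197)  len=0.0472
  (v1,v4,v2) [++-] → (1.63407, 0.702405, 0.0197)–(1.925, 0, 0.0197)  len=0.7603
  (v2,v4,v5) [-+-] → (1.63407, 0.702405, 0.0197)–(1.3612, 1.3612, 0.0197)  len=0.7131
  (v3,v6,v4) [--+] → (0.0436098, 2.93782, 0.0197)–(2.09008, 2.09008, 0.0197)  len=2.2151
  (v4,v6,v7) [+-+] → (0.0436098, 2.93782, 0.0197)–(0, 2.95588, 0.0197)  len=0.0472
  (v4,v7,v5) [++-] → (0.658795, 1.65213, 0.0197)–(1.3612, 1.3612, 0.0197)  len=0.7603
  (v5,v7,v8) [-+-] → (0.658795, 1.65213, 0.0197)–(0, 1.925, 0.0197)  len=0.7131
  (v6,v9,v7) [--+] → (-2.04647, 2.10814, 0.0197)–(0, 2.95588, 0.0197)  len=2.2151
  (v7,v9,v10) [+-+] → (-2.04647, 2.10814, 0.0197)–(-2.09008, 2.09008, 0.0197)  len=0.0472
  (v7,v10,v8) [++-] → (-0.702405, 1.63407, 0.0197)–(0, 1.925, 0.0197)  len=0.7603
  (v8,v10,v11) [-+-] → (-0.702405, 1.63407, 0.0197)–(-1.3612, 1.3612, 0.0197)  len=0.7131
  (v9,v12,v10) [--+] → (-2.93782, 0.0436098, 0.0197)–(-2.09008, 2.09008, 0.0197)  len=2.2151
  (v10,v12,v13) [+-+] → (-2.93782, 0.0436098, 0.0197)–(-2.95588, 0, 0.0197)  len=0.0472
  (v10,v13,v11) [++-] → (-1.65213, 0.658795, 0.0197)–(-1.3612, 1.3612, 0.0197)  len=0.7603
  (v11,v13,v14) [-+-] → (-1.65213, 0.658795, 0.0197)–(-1.925, 0, 0.0197)  len=0.7131
  (v12,v15,v13) [--+] → (-2.10814, -2.04647, 0.0197)–(-2.95588, 0, 0.0197)  len=2.2151
  (v13,v15,v16) [+-+] → (-2.10814, -2.04647, 0.0197)–(-2.09008, -2.09008, 0.0197)  len=0.0472
  (v13,v16,v14) [++-] → (-1.63407, -0.702405, 0.0197)–(-1.925, 0, 0.0197)  len=0.7603
  (v14,v16,v17) [-+-] → (-1.63407, -0.702405, 0.0197)–(-1.3612, -1.3612, 0.0197)  len=0.7131
  (v15,v18,v16) [--+] → (-0.0436098, -2.93782, 0.0197)–(-2.09008, -2.09008, 0.0197)  len=2.2151
  (v16,v18,v19) [+-+] → (-0.0436098, -2.93782, 0.0197)–(0, -2.95588, 0.0197)  len=0.0472
  (v16,v19,v17) [++-] → (-0.658795, -1.65213, 0.0197)–(-1.3612, -1.3612, 0.0197)  len=0.7603
  (v17,v19,v20) [-+-] → (-0.658795, -1.65213, 0.0197)–(0, -1.925, 0.0197)  len=0.7131
  (v18,v21,v19) [--+] → (2.04647, -2.10814, 0.0197)–(0, -2.95588, 0.0197)  len=2.2151
  (v19,v21,v22) [+-+] → (2.04647, -2.10814, 0.0197)–(2.09008, -2.09008, 0.0197)  len=0.0472
  (v19,v22,v20) [++-] → (0.702405, -1.63407, 0.0197)–(0, -1.925, 0.0197)  len=0.7603
  (v20,v22,v23) [-+-] → (0.702405, -1.63407, 0.0197)–(1.3612, -1.3612, 0.0197)  len=0.7131
  (v21,v0,v22) [--+] → (2.93782, -0.0436098, 0.0197)–(2.09008, -2.09008, 0.0197)  len=2.2151
  (v22,v0,v1) [+-+] → (2.93782, -0.0436098, 0.0197)–(2.95588, 0, 0.0197)  len=0.0472
  (v22,v1,v23) [++-] → (1.65213, -0.658795, 0.0197)–(1.3612, -1.3612, 0.0197)  len=0.7603
  (v23,v1,v2) [-+-] → (1.65213, -0.658795, 0.0197)–(1.925, 0, 0.0197)  len=0.7131

Chained into 2 loop(s):
  loop 1: 16 segments, perimeter = 18.0985
  loop 2: 16 segments, perimeter = 11.7867
Total perimeter = 29.885


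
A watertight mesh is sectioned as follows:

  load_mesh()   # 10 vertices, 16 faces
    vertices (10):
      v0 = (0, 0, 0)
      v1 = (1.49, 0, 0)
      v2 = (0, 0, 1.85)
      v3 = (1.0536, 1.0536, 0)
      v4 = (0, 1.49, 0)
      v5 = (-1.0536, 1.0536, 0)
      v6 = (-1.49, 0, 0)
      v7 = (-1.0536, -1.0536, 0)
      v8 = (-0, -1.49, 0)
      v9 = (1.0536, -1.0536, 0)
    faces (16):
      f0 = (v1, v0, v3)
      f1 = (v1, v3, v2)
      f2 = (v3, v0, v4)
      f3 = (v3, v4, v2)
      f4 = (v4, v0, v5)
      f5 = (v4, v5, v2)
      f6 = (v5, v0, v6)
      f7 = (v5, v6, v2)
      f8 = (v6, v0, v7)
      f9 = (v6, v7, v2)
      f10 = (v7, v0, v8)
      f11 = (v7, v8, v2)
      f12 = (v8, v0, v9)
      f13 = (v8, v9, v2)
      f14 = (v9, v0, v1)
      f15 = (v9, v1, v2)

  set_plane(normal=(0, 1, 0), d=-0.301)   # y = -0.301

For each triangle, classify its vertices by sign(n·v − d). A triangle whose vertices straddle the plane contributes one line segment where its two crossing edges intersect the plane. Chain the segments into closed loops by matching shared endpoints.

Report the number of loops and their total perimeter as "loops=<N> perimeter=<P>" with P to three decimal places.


loops=1 perimeter=6.801

Straddling triangles (8 of 16):
  (v6,v0,v7) [++-] → (-0.301, -0.301, 0)–(-1.36533, -0.301, 0)  len=1.0643
  (v6,v7,v2) [+-+] → (-1.36533, -0.301, 0)–(-0.301, -0.301, 1.32148)  len=1.6968
  (v7,v0,v8) [-+-] → (-0.301, -0.301, 0)–(0, -0.301, 0)  len=0.3010
  (v7,v8,v2) [--+] → (0, -0.301, 1.47628)–(-0.301, -0.301, 1.32148)  len=0.3385
  (v8,v0,v9) [-+-] → (0, -0.301, 0)–(0.301, -0.301, 0)  len=0.3010
  (v8,v9,v2) [--+] → (0.301, -0.301, 1.32148)–(0, -0.301, 1.47628)  len=0.3385
  (v9,v0,v1) [-++] → (0.301, -0.301, 0)–(1.36533, -0.301, 0)  len=1.0643
  (v9,v1,v2) [-++] → (1.36533, -0.301, 0)–(0.301, -0.301, 1.32148)  len=1.6968

Chained into 1 loop(s):
  loop 1: 8 segments, perimeter = 6.8012
Total perimeter = 6.801


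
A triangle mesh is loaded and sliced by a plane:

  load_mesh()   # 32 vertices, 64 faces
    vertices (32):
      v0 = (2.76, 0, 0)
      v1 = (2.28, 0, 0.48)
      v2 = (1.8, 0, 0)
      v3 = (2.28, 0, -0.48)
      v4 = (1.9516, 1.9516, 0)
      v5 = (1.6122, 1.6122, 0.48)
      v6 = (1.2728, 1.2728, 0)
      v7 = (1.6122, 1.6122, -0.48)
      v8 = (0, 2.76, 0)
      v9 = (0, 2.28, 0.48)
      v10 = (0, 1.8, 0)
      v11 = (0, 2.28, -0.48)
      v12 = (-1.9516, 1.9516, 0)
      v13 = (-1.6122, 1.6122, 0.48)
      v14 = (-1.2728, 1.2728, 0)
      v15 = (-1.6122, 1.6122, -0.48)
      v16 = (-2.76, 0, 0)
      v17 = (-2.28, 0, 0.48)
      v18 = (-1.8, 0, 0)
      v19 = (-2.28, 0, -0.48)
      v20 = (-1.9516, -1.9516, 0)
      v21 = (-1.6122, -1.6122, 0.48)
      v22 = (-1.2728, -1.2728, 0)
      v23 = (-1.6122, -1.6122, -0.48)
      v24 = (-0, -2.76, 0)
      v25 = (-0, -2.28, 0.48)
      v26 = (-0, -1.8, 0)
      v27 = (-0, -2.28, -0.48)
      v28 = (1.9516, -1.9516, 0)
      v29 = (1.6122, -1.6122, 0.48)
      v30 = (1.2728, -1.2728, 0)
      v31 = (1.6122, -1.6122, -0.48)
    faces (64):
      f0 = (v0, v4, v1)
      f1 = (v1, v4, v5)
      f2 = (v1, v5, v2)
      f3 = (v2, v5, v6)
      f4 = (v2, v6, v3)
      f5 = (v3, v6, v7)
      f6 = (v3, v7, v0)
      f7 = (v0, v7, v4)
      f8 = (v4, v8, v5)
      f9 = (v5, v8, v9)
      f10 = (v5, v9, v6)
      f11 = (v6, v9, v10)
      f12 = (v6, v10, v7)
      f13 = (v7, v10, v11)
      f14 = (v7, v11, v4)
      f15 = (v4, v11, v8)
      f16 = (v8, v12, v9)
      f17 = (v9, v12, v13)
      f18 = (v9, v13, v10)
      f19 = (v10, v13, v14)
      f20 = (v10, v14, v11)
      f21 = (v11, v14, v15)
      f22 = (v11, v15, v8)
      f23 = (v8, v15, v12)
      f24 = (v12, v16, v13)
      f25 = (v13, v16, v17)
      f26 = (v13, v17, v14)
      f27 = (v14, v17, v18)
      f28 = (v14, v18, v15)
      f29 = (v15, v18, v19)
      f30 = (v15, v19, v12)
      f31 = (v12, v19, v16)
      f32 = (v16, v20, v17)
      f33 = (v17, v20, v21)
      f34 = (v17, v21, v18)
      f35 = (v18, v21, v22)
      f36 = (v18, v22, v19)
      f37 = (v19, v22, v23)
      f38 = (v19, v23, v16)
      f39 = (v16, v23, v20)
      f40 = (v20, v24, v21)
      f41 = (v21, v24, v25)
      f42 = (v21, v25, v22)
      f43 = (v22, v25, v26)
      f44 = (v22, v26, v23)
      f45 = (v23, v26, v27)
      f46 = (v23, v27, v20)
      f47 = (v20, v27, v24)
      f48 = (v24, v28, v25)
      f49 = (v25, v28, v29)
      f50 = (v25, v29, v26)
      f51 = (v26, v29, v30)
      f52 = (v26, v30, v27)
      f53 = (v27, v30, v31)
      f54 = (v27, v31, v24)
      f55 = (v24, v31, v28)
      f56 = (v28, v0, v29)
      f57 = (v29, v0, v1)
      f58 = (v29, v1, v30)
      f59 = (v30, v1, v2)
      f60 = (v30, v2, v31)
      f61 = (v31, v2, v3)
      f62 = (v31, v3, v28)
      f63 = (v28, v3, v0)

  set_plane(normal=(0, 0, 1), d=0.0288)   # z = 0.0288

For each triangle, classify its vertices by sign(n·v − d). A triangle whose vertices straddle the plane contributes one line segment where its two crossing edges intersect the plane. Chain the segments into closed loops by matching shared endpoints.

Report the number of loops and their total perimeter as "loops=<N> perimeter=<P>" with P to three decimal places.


Straddling triangles (32 of 64):
  (v0,v4,v1) [--+] → (1.9713, 1.8345, 0.0288)–(2.7312, 0, 0.0288)  len=1.9857
  (v1,v4,v5) [+-+] → (1.9713, 1.8345, 0.0288)–(1.93124, 1.93124, 0.0288)  len=0.1047
  (v1,v5,v2) [++-] → (1.78873, 0.096732, 0.0288)–(1.8288, 0, 0.0288)  len=0.1047
  (v2,v5,v6) [-+-] → (1.78873, 0.096732, 0.0288)–(1.29316, 1.29316, 0.0288)  len=1.2950
  (v4,v8,v5) [--+] → (0.096732, 2.69113, 0.0288)–(1.93124, 1.93124, 0.0288)  len=1.9857
  (v5,v8,v9) [+-+] → (0.096732, 2.69113, 0.0288)–(0, 2.7312, 0.0288)  len=0.1047
  (v5,v9,v6) [++-] → (1.19643, 1.33323, 0.0288)–(1.29316, 1.29316, 0.0288)  len=0.1047
  (v6,v9,v10) [-+-] → (1.19643, 1.33323, 0.0288)–(0, 1.8288, 0.0288)  len=1.2950
  (v8,v12,v9) [--+] → (-1.8345, 1.9713, 0.0288)–(0, 2.7312, 0.0288)  len=1.9857
  (v9,v12,v13) [+-+] → (-1.8345, 1.9713, 0.0288)–(-1.93124, 1.93124, 0.0288)  len=0.1047
  (v9,v13,v10) [++-] → (-0.096732, 1.78873, 0.0288)–(0, 1.8288, 0.0288)  len=0.1047
  (v10,v13,v14) [-+-] → (-0.096732, 1.78873, 0.0288)–(-1.29316, 1.29316, 0.0288)  len=1.2950
  (v12,v16,v13) [--+] → (-2.69113, 0.096732, 0.0288)–(-1.93124, 1.93124, 0.0288)  len=1.9857
  (v13,v16,v17) [+-+] → (-2.69113, 0.096732, 0.0288)–(-2.7312, 0, 0.0288)  len=0.1047
  (v13,v17,v14) [++-] → (-1.33323, 1.19643, 0.0288)–(-1.29316, 1.29316, 0.0288)  len=0.1047
  (v14,v17,v18) [-+-] → (-1.33323, 1.19643, 0.0288)–(-1.8288, 0, 0.0288)  len=1.2950
  (v16,v20,v17) [--+] → (-1.9713, -1.8345, 0.0288)–(-2.7312, 0, 0.0288)  len=1.9857
  (v17,v20,v21) [+-+] → (-1.9713, -1.8345, 0.0288)–(-1.93124, -1.93124, 0.0288)  len=0.1047
  (v17,v21,v18) [++-] → (-1.78873, -0.096732, 0.0288)–(-1.8288, 0, 0.0288)  len=0.1047
  (v18,v21,v22) [-+-] → (-1.78873, -0.096732, 0.0288)–(-1.29316, -1.29316, 0.0288)  len=1.2950
  (v20,v24,v21) [--+] → (-0.096732, -2.69113, 0.0288)–(-1.93124, -1.93124, 0.0288)  len=1.9857
  (v21,v24,v25) [+-+] → (-0.096732, -2.69113, 0.0288)–(0, -2.7312, 0.0288)  len=0.1047
  (v21,v25,v22) [++-] → (-1.19643, -1.33323, 0.0288)–(-1.29316, -1.29316, 0.0288)  len=0.1047
  (v22,v25,v26) [-+-] → (-1.19643, -1.33323, 0.0288)–(0, -1.8288, 0.0288)  len=1.2950
  (v24,v28,v25) [--+] → (1.8345, -1.9713, 0.0288)–(0, -2.7312, 0.0288)  len=1.9857
  (v25,v28,v29) [+-+] → (1.8345, -1.9713, 0.0288)–(1.93124, -1.93124, 0.0288)  len=0.1047
  (v25,v29,v26) [++-] → (0.096732, -1.78873, 0.0288)–(0, -1.8288, 0.0288)  len=0.1047
  (v26,v29,v30) [-+-] → (0.096732, -1.78873, 0.0288)–(1.29316, -1.29316, 0.0288)  len=1.2950
  (v28,v0,v29) [--+] → (2.69113, -0.096732, 0.0288)–(1.93124, -1.93124, 0.0288)  len=1.9857
  (v29,v0,v1) [+-+] → (2.69113, -0.096732, 0.0288)–(2.7312, 0, 0.0288)  len=0.1047
  (v29,v1,v30) [++-] → (1.33323, -1.19643, 0.0288)–(1.29316, -1.29316, 0.0288)  len=0.1047
  (v30,v1,v2) [-+-] → (1.33323, -1.19643, 0.0288)–(1.8288, 0, 0.0288)  len=1.2950

Chained into 2 loop(s):
  loop 1: 16 segments, perimeter = 16.7229
  loop 2: 16 segments, perimeter = 11.1977
Total perimeter = 27.921

loops=2 perimeter=27.921


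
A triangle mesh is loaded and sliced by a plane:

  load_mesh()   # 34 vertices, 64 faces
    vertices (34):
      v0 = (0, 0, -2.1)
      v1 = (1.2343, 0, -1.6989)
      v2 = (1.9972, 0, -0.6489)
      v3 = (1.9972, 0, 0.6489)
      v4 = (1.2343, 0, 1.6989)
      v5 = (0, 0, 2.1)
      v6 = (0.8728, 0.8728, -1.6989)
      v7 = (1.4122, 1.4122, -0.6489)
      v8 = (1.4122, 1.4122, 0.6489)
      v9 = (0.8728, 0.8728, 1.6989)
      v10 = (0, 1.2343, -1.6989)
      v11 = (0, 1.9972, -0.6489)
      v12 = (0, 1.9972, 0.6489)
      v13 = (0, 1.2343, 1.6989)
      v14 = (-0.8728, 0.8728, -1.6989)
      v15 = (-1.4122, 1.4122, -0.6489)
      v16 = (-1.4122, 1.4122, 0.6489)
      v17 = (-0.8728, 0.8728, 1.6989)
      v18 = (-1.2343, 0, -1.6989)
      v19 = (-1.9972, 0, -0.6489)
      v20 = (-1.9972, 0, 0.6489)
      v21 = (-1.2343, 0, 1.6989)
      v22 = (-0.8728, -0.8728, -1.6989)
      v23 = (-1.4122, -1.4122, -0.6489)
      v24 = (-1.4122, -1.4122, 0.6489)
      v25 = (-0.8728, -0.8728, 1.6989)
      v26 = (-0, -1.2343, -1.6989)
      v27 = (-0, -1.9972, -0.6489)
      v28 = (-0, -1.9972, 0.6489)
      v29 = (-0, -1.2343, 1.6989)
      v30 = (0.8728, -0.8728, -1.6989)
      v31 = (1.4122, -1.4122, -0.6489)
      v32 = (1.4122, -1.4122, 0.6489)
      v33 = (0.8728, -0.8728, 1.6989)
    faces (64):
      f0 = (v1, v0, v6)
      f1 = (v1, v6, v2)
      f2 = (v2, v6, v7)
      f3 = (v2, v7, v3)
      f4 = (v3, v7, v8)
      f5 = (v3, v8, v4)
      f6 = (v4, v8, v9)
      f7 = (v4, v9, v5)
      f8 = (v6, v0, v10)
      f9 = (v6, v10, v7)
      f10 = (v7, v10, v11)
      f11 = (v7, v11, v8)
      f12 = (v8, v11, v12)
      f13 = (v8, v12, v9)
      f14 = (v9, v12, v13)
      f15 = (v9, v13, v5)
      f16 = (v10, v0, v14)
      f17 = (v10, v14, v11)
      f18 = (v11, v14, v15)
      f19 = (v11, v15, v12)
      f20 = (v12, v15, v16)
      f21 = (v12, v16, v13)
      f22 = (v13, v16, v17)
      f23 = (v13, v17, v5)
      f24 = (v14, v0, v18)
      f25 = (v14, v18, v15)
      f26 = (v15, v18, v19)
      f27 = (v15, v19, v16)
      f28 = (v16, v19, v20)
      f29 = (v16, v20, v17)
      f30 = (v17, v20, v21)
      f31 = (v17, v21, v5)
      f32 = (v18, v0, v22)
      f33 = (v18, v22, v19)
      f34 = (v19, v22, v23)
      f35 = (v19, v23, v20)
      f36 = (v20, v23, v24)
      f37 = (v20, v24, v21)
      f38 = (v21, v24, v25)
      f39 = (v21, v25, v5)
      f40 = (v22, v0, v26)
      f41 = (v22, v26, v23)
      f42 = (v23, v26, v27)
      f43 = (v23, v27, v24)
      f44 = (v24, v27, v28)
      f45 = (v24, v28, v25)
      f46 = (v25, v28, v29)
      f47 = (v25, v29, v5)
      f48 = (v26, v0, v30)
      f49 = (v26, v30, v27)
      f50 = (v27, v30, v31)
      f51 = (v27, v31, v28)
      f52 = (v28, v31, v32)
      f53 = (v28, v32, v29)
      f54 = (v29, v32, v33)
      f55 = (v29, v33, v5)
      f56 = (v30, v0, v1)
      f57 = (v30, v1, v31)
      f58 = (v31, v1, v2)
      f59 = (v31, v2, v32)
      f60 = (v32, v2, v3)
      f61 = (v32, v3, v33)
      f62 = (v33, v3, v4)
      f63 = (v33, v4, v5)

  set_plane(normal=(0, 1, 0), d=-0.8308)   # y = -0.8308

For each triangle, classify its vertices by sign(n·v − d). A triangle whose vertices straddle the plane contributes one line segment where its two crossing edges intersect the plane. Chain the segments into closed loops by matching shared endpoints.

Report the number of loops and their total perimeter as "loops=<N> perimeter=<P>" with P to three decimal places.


loops=1 perimeter=11.390

Straddling triangles (20 of 64):
  (v18,v0,v22) [++-] → (-0.8308, -0.8308, -1.7182)–(-0.890196, -0.8308, -1.6989)  len=0.0625
  (v18,v22,v19) [+-+] → (-0.890196, -0.8308, -1.6989)–(-0.926907, -0.8308, -1.64837)  len=0.0625
  (v19,v22,v23) [+--] → (-0.926907, -0.8308, -1.64837)–(-1.65304, -0.8308, -0.6489)  len=1.2354
  (v19,v23,v20) [+-+] → (-1.65304, -0.8308, -0.6489)–(-1.65304, -0.8308, -0.114598)  len=0.5343
  (v20,v23,v24) [+--] → (-1.65304, -0.8308, -0.114598)–(-1.65304, -0.8308, 0.6489)  len=0.7635
  (v20,v24,v21) [+-+] → (-1.65304, -0.8308, 0.6489)–(-1.33896, -0.8308, 1.08118)  len=0.5343
  (v21,v24,v25) [+--] → (-1.33896, -0.8308, 1.08118)–(-0.890196, -0.8308, 1.6989)  len=0.7635
  (v21,v25,v5) [+-+] → (-0.890196, -0.8308, 1.6989)–(-0.8308, -0.8308, 1.7182)  len=0.0625
  (v22,v0,v26) [-+-] → (-0.8308, -0.8308, -1.7182)–(0, -0.8308, -1.83002)  len=0.8383
  (v25,v29,v5) [--+] → (0, -0.8308, 1.83002)–(-0.8308, -0.8308, 1.7182)  len=0.8383
  (v26,v0,v30) [-+-] → (0, -0.8308, -1.83002)–(0.8308, -0.8308, -1.7182)  len=0.8383
  (v29,v33,v5) [--+] → (0.8308, -0.8308, 1.7182)–(0, -0.8308, 1.83002)  len=0.8383
  (v30,v0,v1) [-++] → (0.8308, -0.8308, -1.7182)–(0.890196, -0.8308, -1.6989)  len=0.0625
  (v30,v1,v31) [-+-] → (0.890196, -0.8308, -1.6989)–(1.33896, -0.8308, -1.08118)  len=0.7635
  (v31,v1,v2) [-++] → (1.33896, -0.8308, -1.08118)–(1.65304, -0.8308, -0.6489)  len=0.5343
  (v31,v2,v32) [-+-] → (1.65304, -0.8308, -0.6489)–(1.65304, -0.8308, 0.114598)  len=0.7635
  (v32,v2,v3) [-++] → (1.65304, -0.8308, 0.114598)–(1.65304, -0.8308, 0.6489)  len=0.5343
  (v32,v3,v33) [-+-] → (1.65304, -0.8308, 0.6489)–(0.926907, -0.8308, 1.64837)  len=1.2354
  (v33,v3,v4) [-++] → (0.926907, -0.8308, 1.64837)–(0.890196, -0.8308, 1.6989)  len=0.0625
  (v33,v4,v5) [-++] → (0.890196, -0.8308, 1.6989)–(0.8308, -0.8308, 1.7182)  len=0.0625

Chained into 1 loop(s):
  loop 1: 20 segments, perimeter = 11.3900
Total perimeter = 11.390


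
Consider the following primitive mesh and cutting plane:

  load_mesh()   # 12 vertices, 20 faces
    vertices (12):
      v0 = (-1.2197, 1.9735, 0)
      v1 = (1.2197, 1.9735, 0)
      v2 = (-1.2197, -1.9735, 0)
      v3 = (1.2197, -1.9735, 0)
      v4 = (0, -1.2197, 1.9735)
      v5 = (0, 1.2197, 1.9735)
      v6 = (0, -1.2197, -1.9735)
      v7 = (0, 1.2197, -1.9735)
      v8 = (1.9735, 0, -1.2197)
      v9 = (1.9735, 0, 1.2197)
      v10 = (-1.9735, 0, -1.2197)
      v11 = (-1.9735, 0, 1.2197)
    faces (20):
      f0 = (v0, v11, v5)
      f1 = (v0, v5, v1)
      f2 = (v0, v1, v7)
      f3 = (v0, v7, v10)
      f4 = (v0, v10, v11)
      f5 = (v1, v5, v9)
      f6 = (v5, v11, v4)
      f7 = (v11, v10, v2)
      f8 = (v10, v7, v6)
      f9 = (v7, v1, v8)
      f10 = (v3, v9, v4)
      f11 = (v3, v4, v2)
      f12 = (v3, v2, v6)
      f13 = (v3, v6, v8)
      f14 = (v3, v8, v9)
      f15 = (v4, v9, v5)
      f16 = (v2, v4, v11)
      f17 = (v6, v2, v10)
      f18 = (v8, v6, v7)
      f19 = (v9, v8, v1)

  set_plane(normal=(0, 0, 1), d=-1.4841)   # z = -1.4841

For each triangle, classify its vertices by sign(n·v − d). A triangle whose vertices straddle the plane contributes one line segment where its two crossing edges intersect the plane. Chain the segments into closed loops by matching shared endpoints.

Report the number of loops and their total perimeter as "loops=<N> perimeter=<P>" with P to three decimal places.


Straddling triangles (8 of 20):
  (v0,v1,v7) [++-] → (0.302468, 1.40663, -1.4841)–(-0.302468, 1.40663, -1.4841)  len=0.6049
  (v0,v7,v10) [+-+] → (-0.302468, 1.40663, -1.4841)–(-1.28128, 0.427817, -1.4841)  len=1.3843
  (v10,v7,v6) [+--] → (-1.28128, 0.427817, -1.4841)–(-1.28128, -0.427817, -1.4841)  len=0.8556
  (v7,v1,v8) [-++] → (0.302468, 1.40663, -1.4841)–(1.28128, 0.427817, -1.4841)  len=1.3843
  (v3,v2,v6) [++-] → (-0.302468, -1.40663, -1.4841)–(0.302468, -1.40663, -1.4841)  len=0.6049
  (v3,v6,v8) [+-+] → (0.302468, -1.40663, -1.4841)–(1.28128, -0.427817, -1.4841)  len=1.3843
  (v6,v2,v10) [-++] → (-0.302468, -1.40663, -1.4841)–(-1.28128, -0.427817, -1.4841)  len=1.3843
  (v8,v6,v7) [+--] → (1.28128, -0.427817, -1.4841)–(1.28128, 0.427817, -1.4841)  len=0.8556

Chained into 1 loop(s):
  loop 1: 8 segments, perimeter = 8.4582
Total perimeter = 8.458

loops=1 perimeter=8.458


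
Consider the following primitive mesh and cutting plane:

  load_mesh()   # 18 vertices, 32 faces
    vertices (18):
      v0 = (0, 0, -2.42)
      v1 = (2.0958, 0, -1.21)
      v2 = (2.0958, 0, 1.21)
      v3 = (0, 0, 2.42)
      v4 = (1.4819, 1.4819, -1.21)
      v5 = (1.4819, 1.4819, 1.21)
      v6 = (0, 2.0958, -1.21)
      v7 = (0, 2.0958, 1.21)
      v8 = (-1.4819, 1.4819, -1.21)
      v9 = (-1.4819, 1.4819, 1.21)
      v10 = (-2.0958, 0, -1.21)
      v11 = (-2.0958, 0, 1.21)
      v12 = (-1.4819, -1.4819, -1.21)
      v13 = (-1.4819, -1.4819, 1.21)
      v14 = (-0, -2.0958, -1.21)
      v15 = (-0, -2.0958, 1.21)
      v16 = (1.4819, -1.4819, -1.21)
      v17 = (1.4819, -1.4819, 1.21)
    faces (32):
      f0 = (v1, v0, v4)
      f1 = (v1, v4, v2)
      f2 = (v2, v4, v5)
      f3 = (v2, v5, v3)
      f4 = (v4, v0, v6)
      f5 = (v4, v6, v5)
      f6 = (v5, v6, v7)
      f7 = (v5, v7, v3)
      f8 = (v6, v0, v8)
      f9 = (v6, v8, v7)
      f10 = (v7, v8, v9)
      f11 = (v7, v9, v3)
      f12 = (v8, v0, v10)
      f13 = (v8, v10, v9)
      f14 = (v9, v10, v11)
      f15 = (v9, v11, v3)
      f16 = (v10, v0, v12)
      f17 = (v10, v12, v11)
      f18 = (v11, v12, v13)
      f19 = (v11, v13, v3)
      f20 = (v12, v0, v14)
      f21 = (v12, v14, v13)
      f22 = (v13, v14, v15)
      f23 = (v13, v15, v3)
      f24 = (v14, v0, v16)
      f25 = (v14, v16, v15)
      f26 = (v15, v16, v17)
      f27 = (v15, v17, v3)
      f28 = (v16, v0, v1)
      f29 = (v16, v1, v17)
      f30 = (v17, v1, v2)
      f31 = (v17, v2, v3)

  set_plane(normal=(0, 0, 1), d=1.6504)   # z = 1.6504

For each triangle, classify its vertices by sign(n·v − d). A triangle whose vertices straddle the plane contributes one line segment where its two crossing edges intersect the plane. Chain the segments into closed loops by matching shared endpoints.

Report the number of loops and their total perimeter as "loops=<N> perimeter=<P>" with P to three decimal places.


Straddling triangles (8 of 32):
  (v2,v5,v3) [--+] → (0.942537, 0.942537, 1.6504)–(1.333, 0, 1.6504)  len=1.0202
  (v5,v7,v3) [--+] → (0, 1.333, 1.6504)–(0.942537, 0.942537, 1.6504)  len=1.0202
  (v7,v9,v3) [--+] → (-0.942537, 0.942537, 1.6504)–(0, 1.333, 1.6504)  len=1.0202
  (v9,v11,v3) [--+] → (-1.333, 0, 1.6504)–(-0.942537, 0.942537, 1.6504)  len=1.0202
  (v11,v13,v3) [--+] → (-0.942537, -0.942537, 1.6504)–(-1.333, 0, 1.6504)  len=1.0202
  (v13,v15,v3) [--+] → (0, -1.333, 1.6504)–(-0.942537, -0.942537, 1.6504)  len=1.0202
  (v15,v17,v3) [--+] → (0.942537, -0.942537, 1.6504)–(0, -1.333, 1.6504)  len=1.0202
  (v17,v2,v3) [--+] → (1.333, 0, 1.6504)–(0.942537, -0.942537, 1.6504)  len=1.0202

Chained into 1 loop(s):
  loop 1: 8 segments, perimeter = 8.1617
Total perimeter = 8.162

loops=1 perimeter=8.162


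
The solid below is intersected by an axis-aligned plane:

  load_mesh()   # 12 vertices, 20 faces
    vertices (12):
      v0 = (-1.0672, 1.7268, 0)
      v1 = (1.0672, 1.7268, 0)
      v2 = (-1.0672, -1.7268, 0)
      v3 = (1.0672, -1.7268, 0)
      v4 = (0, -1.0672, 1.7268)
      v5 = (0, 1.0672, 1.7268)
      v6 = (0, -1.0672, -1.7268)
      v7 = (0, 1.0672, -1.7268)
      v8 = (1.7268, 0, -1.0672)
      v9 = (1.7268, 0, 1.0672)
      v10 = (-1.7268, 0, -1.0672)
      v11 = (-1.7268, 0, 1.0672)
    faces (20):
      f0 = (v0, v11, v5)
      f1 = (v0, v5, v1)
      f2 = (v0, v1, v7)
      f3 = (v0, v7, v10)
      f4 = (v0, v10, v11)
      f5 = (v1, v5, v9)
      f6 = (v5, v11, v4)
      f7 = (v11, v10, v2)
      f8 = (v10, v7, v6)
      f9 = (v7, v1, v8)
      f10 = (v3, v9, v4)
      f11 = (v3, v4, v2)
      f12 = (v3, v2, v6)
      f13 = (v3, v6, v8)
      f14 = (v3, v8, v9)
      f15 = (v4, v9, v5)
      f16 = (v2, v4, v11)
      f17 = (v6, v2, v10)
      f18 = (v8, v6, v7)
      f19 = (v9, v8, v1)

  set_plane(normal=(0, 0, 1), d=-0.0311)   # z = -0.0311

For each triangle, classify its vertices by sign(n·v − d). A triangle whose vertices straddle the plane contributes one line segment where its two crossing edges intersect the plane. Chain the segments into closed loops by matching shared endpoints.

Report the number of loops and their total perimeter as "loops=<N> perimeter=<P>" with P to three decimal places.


Straddling triangles (10 of 20):
  (v0,v1,v7) [++-] → (1.04798, 1.71492, -0.0311)–(-1.04798, 1.71492, -0.0311)  len=2.0960
  (v0,v7,v10) [+--] → (-1.04798, 1.71492, -0.0311)–(-1.08642, 1.67648, -0.0311)  len=0.0544
  (v0,v10,v11) [+-+] → (-1.08642, 1.67648, -0.0311)–(-1.7268, 0, -0.0311)  len=1.7946
  (v11,v10,v2) [+-+] → (-1.7268, 0, -0.0311)–(-1.08642, -1.67648, -0.0311)  len=1.7946
  (v7,v1,v8) [-+-] → (1.04798, 1.71492, -0.0311)–(1.08642, 1.67648, -0.0311)  len=0.0544
  (v3,v2,v6) [++-] → (-1.04798, -1.71492, -0.0311)–(1.04798, -1.71492, -0.0311)  len=2.0960
  (v3,v6,v8) [+--] → (1.04798, -1.71492, -0.0311)–(1.08642, -1.67648, -0.0311)  len=0.0544
  (v3,v8,v9) [+-+] → (1.08642, -1.67648, -0.0311)–(1.7268, 0, -0.0311)  len=1.7946
  (v6,v2,v10) [-+-] → (-1.04798, -1.71492, -0.0311)–(-1.08642, -1.67648, -0.0311)  len=0.0544
  (v9,v8,v1) [+-+] → (1.7268, 0, -0.0311)–(1.08642, 1.67648, -0.0311)  len=1.7946

Chained into 1 loop(s):
  loop 1: 10 segments, perimeter = 11.5879
Total perimeter = 11.588

loops=1 perimeter=11.588


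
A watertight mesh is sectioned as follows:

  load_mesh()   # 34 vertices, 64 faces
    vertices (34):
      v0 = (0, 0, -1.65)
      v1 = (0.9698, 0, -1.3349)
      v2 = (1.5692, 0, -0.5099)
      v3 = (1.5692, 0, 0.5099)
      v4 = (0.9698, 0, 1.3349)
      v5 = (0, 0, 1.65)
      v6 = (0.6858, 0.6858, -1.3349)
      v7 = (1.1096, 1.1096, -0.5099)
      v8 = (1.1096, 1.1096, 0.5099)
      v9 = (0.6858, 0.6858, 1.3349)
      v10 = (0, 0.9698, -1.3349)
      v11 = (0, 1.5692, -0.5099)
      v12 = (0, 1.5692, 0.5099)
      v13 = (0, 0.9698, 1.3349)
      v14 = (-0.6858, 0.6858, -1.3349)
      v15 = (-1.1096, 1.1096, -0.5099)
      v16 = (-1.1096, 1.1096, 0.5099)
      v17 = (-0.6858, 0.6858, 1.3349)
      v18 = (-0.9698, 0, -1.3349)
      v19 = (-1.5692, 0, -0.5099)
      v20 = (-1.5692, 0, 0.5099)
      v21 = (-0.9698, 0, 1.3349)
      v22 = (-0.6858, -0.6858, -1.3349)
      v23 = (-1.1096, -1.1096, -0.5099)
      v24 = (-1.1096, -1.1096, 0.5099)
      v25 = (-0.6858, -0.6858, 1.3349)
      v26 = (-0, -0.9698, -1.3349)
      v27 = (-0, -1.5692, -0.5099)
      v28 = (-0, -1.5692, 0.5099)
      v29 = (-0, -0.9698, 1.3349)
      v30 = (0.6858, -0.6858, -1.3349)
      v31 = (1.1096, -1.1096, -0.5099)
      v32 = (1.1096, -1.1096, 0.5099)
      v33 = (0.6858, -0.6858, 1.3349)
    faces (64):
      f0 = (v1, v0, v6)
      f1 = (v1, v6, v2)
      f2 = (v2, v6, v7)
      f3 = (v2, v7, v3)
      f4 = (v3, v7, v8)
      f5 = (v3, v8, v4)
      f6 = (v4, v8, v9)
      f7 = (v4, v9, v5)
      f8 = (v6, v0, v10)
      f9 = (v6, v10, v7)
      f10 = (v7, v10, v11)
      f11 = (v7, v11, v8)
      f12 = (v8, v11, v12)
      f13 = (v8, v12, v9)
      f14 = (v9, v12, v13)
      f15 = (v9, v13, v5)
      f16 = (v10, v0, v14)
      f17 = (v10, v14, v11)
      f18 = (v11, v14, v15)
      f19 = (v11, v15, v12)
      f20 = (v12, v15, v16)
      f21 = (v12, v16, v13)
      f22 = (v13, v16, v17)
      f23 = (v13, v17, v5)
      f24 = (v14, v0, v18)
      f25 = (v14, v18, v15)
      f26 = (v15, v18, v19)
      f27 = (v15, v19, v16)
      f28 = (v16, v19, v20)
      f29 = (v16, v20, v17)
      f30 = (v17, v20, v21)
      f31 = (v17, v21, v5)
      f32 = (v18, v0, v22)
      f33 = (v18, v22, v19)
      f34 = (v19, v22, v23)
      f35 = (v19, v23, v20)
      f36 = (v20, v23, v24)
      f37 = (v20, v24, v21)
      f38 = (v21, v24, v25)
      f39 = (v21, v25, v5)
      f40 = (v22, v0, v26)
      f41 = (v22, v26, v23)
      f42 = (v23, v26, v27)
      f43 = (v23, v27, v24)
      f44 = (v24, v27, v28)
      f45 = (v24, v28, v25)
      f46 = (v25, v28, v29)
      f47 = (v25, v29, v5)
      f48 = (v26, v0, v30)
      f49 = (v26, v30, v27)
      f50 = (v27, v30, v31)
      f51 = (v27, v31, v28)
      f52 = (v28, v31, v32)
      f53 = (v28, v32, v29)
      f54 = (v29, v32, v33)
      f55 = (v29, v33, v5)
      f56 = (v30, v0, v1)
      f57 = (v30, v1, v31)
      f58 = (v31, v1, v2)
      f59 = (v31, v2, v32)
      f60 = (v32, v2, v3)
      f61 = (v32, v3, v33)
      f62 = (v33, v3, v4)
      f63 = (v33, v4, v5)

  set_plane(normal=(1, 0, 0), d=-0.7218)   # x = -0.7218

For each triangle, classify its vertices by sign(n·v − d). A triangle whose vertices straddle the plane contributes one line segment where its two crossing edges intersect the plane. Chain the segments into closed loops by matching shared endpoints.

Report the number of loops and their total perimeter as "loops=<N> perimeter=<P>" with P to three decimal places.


loops=1 perimeter=8.755

Straddling triangles (20 of 64):
  (v11,v14,v15) [++-] → (-0.7218, 0.7218, -1.26482)–(-0.7218, 1.27023, -0.5099)  len=0.9331
  (v11,v15,v12) [+-+] → (-0.7218, 1.27023, -0.5099)–(-0.7218, 1.27023, -0.153485)  len=0.3564
  (v12,v15,v16) [+--] → (-0.7218, 1.27023, -0.153485)–(-0.7218, 1.27023, 0.5099)  len=0.6634
  (v12,v16,v13) [+-+] → (-0.7218, 1.27023, 0.5099)–(-0.7218, 1.06074, 0.798234)  len=0.3564
  (v13,v16,v17) [+-+] → (-0.7218, 1.06074, 0.798234)–(-0.7218, 0.7218, 1.26482)  len=0.5767
  (v14,v0,v18) [++-] → (-0.7218, 0, -1.41548)–(-0.7218, 0.598868, -1.3349)  len=0.6043
  (v14,v18,v15) [+--] → (-0.7218, 0.598868, -1.3349)–(-0.7218, 0.7218, -1.26482)  len=0.1415
  (v16,v20,v17) [--+] → (-0.7218, 0.657853, 1.30128)–(-0.7218, 0.7218, 1.26482)  len=0.0736
  (v17,v20,v21) [+--] → (-0.7218, 0.657853, 1.30128)–(-0.7218, 0.598868, 1.3349)  len=0.0679
  (v17,v21,v5) [+-+] → (-0.7218, 0.598868, 1.3349)–(-0.7218, 0, 1.41548)  len=0.6043
  (v18,v0,v22) [-++] → (-0.7218, 0, -1.41548)–(-0.7218, -0.598868, -1.3349)  len=0.6043
  (v18,v22,v19) [-+-] → (-0.7218, -0.598868, -1.3349)–(-0.7218, -0.657853, -1.30128)  len=0.0679
  (v19,v22,v23) [-+-] → (-0.7218, -0.657853, -1.30128)–(-0.7218, -0.7218, -1.26482)  len=0.0736
  (v21,v24,v25) [--+] → (-0.7218, -0.7218, 1.26482)–(-0.7218, -0.598868, 1.3349)  len=0.1415
  (v21,v25,v5) [-++] → (-0.7218, -0.598868, 1.3349)–(-0.7218, 0, 1.41548)  len=0.6043
  (v22,v26,v23) [++-] → (-0.7218, -1.06074, -0.798234)–(-0.7218, -0.7218, -1.26482)  len=0.5767
  (v23,v26,v27) [-++] → (-0.7218, -1.06074, -0.798234)–(-0.7218, -1.27023, -0.5099)  len=0.3564
  (v23,v27,v24) [-+-] → (-0.7218, -1.27023, -0.5099)–(-0.7218, -1.27023, 0.153485)  len=0.6634
  (v24,v27,v28) [-++] → (-0.7218, -1.27023, 0.153485)–(-0.7218, -1.27023, 0.5099)  len=0.3564
  (v24,v28,v25) [-++] → (-0.7218, -1.27023, 0.5099)–(-0.7218, -0.7218, 1.26482)  len=0.9331

Chained into 1 loop(s):
  loop 1: 20 segments, perimeter = 8.7551
Total perimeter = 8.755
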